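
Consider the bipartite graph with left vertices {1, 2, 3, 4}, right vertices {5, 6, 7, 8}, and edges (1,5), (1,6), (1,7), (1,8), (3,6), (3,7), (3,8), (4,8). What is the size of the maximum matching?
3 (matching: (1,6), (3,7), (4,8); upper bound min(|L|,|R|) = min(4,4) = 4)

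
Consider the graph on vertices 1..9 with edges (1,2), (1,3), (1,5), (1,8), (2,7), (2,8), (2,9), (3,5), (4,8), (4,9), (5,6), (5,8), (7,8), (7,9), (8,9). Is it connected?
Yes (BFS from 1 visits [1, 2, 3, 5, 8, 7, 9, 6, 4] — all 9 vertices reached)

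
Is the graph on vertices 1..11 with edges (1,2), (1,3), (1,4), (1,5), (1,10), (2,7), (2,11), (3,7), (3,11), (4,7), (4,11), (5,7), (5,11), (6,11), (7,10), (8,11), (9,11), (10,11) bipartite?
Yes. Partition: {1, 7, 11}, {2, 3, 4, 5, 6, 8, 9, 10}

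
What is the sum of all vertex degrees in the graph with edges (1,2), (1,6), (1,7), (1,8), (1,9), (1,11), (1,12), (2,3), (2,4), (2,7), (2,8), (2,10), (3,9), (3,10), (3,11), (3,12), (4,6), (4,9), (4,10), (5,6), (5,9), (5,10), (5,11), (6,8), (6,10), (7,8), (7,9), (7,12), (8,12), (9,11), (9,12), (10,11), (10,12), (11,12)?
68 (handshake: sum of degrees = 2|E| = 2 x 34 = 68)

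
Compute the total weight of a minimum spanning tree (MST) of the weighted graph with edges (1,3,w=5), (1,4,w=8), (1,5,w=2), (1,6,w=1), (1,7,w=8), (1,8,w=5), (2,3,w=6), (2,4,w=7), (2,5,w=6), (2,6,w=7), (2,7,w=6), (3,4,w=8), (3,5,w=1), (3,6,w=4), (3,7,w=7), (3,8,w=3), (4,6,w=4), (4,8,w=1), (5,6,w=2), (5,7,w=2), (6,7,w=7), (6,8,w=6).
16 (MST edges: (1,5,w=2), (1,6,w=1), (2,5,w=6), (3,5,w=1), (3,8,w=3), (4,8,w=1), (5,7,w=2); sum of weights 2 + 1 + 6 + 1 + 3 + 1 + 2 = 16)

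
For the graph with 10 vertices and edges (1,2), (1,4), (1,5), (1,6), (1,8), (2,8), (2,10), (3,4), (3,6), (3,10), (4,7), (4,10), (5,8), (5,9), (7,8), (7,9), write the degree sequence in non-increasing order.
[5, 4, 4, 3, 3, 3, 3, 3, 2, 2] (degrees: deg(1)=5, deg(2)=3, deg(3)=3, deg(4)=4, deg(5)=3, deg(6)=2, deg(7)=3, deg(8)=4, deg(9)=2, deg(10)=3)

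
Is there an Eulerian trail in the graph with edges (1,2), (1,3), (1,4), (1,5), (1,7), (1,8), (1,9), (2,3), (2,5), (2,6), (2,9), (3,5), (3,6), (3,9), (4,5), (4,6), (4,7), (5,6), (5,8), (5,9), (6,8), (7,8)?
No (6 vertices have odd degree: {1, 2, 3, 5, 6, 7}; Eulerian path requires 0 or 2)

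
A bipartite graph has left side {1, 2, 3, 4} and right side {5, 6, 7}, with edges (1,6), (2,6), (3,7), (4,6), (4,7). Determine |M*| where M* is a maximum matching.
2 (matching: (1,6), (3,7); upper bound min(|L|,|R|) = min(4,3) = 3)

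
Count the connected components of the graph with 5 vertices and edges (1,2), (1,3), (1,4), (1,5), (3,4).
1 (components: {1, 2, 3, 4, 5})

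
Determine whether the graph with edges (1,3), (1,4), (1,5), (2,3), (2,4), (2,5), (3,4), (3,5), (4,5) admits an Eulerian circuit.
No (2 vertices have odd degree: {1, 2}; Eulerian circuit requires 0)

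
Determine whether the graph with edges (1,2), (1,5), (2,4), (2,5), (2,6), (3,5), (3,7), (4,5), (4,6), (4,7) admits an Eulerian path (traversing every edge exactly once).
Yes — and in fact it has an Eulerian circuit (the graph is connected and all 7 vertices have even degree)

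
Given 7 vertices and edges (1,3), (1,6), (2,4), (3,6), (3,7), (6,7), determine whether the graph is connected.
No, it has 3 components: {1, 3, 6, 7}, {2, 4}, {5}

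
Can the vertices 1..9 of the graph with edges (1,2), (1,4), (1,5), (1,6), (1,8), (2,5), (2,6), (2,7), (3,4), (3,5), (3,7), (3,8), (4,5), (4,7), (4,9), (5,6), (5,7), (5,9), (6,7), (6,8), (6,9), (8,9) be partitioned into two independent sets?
No (odd cycle of length 3: 6 -> 1 -> 2 -> 6)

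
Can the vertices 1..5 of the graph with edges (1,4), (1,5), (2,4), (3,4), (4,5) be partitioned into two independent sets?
No (odd cycle of length 3: 4 -> 1 -> 5 -> 4)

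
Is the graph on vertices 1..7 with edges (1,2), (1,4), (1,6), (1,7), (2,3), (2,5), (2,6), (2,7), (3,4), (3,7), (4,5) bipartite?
No (odd cycle of length 3: 2 -> 1 -> 6 -> 2)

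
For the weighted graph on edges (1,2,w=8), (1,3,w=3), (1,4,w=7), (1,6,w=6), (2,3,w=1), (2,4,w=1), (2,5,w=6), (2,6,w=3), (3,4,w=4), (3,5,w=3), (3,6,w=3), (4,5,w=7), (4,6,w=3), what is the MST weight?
11 (MST edges: (1,3,w=3), (2,3,w=1), (2,4,w=1), (2,6,w=3), (3,5,w=3); sum of weights 3 + 1 + 1 + 3 + 3 = 11)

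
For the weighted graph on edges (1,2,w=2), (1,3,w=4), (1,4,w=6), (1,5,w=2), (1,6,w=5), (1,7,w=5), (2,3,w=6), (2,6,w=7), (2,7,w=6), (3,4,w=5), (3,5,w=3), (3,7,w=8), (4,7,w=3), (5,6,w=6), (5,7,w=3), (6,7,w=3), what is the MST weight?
16 (MST edges: (1,2,w=2), (1,5,w=2), (3,5,w=3), (4,7,w=3), (5,7,w=3), (6,7,w=3); sum of weights 2 + 2 + 3 + 3 + 3 + 3 = 16)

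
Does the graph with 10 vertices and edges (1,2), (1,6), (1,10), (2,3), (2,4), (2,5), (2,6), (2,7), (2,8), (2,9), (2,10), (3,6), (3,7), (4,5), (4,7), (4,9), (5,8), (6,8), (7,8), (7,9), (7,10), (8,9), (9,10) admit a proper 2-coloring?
No (odd cycle of length 3: 2 -> 1 -> 6 -> 2)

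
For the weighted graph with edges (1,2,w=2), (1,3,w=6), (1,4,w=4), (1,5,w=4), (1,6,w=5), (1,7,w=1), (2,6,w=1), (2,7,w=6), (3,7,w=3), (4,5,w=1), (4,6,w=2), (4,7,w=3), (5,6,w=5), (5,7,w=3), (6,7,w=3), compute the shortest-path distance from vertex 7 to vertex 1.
1 (path: 7 -> 1; weights 1 = 1)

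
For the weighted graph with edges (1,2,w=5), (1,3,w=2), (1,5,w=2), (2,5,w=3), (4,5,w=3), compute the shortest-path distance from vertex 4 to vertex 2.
6 (path: 4 -> 5 -> 2; weights 3 + 3 = 6)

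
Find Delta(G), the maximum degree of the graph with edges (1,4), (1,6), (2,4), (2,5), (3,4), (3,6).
3 (attained at vertex 4)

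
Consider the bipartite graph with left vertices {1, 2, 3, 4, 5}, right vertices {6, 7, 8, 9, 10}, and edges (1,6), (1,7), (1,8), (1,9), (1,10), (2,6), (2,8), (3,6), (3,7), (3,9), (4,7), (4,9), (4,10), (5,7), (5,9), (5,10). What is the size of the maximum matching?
5 (matching: (1,10), (2,8), (3,6), (4,7), (5,9); upper bound min(|L|,|R|) = min(5,5) = 5)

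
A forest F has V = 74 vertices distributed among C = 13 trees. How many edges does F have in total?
61 (Each of the 13 component trees on V_i vertices has V_i - 1 edges; summing gives V - C = 74 - 13 = 61)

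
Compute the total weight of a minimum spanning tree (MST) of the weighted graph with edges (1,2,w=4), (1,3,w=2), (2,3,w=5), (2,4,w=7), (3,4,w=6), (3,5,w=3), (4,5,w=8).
15 (MST edges: (1,2,w=4), (1,3,w=2), (3,4,w=6), (3,5,w=3); sum of weights 4 + 2 + 6 + 3 = 15)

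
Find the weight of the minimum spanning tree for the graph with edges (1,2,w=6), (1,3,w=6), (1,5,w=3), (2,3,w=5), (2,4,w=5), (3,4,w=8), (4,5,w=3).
16 (MST edges: (1,5,w=3), (2,3,w=5), (2,4,w=5), (4,5,w=3); sum of weights 3 + 5 + 5 + 3 = 16)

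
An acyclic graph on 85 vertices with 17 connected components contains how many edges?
68 (Each of the 17 component trees on V_i vertices has V_i - 1 edges; summing gives V - C = 85 - 17 = 68)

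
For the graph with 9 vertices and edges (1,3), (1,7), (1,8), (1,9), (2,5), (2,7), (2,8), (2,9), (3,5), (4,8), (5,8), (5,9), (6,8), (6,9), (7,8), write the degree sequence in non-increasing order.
[6, 4, 4, 4, 4, 3, 2, 2, 1] (degrees: deg(1)=4, deg(2)=4, deg(3)=2, deg(4)=1, deg(5)=4, deg(6)=2, deg(7)=3, deg(8)=6, deg(9)=4)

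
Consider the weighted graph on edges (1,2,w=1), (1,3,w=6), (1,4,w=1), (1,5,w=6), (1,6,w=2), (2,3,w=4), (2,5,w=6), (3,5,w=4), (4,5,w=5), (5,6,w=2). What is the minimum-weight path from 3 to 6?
6 (path: 3 -> 5 -> 6; weights 4 + 2 = 6)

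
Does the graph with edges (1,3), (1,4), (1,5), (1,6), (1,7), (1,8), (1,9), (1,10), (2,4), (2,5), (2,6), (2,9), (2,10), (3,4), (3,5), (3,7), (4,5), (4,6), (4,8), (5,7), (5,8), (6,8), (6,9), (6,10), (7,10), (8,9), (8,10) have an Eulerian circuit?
No (2 vertices have odd degree: {2, 10}; Eulerian circuit requires 0)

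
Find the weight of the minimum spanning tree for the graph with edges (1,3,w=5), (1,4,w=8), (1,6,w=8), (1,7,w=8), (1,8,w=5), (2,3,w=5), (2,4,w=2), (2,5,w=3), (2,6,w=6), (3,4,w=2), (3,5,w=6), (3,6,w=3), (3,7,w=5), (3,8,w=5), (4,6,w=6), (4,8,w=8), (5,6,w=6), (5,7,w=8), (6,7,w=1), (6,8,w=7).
21 (MST edges: (1,3,w=5), (1,8,w=5), (2,4,w=2), (2,5,w=3), (3,4,w=2), (3,6,w=3), (6,7,w=1); sum of weights 5 + 5 + 2 + 3 + 2 + 3 + 1 = 21)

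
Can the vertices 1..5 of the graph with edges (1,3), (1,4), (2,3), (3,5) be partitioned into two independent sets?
Yes. Partition: {1, 2, 5}, {3, 4}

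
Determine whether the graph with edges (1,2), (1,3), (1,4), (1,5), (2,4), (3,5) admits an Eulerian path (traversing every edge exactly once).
Yes — and in fact it has an Eulerian circuit (the graph is connected and all 5 vertices have even degree)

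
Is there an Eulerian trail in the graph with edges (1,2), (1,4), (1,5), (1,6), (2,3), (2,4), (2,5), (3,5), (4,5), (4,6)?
Yes — and in fact it has an Eulerian circuit (the graph is connected and all 6 vertices have even degree)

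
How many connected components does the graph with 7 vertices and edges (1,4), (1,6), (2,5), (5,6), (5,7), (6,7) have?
2 (components: {1, 2, 4, 5, 6, 7}, {3})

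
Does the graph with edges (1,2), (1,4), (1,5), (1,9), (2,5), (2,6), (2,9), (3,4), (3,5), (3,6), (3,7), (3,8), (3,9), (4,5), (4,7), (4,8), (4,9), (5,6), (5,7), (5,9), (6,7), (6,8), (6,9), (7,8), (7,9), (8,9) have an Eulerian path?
Yes (the graph is connected and exactly 2 vertices have odd degree: {5, 8}; any Eulerian path must start and end at those)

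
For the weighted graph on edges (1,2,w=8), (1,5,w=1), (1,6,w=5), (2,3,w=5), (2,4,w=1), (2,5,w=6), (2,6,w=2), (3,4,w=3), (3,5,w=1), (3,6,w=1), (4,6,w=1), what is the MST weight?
5 (MST edges: (1,5,w=1), (2,4,w=1), (3,5,w=1), (3,6,w=1), (4,6,w=1); sum of weights 1 + 1 + 1 + 1 + 1 = 5)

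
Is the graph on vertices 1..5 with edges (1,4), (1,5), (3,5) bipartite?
Yes. Partition: {1, 2, 3}, {4, 5}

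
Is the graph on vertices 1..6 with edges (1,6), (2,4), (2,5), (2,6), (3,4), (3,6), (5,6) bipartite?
No (odd cycle of length 3: 2 -> 6 -> 5 -> 2)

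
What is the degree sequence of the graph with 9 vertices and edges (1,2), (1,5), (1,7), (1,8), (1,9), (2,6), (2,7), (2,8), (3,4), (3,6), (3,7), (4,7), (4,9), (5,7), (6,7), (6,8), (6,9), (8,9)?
[6, 5, 5, 4, 4, 4, 3, 3, 2] (degrees: deg(1)=5, deg(2)=4, deg(3)=3, deg(4)=3, deg(5)=2, deg(6)=5, deg(7)=6, deg(8)=4, deg(9)=4)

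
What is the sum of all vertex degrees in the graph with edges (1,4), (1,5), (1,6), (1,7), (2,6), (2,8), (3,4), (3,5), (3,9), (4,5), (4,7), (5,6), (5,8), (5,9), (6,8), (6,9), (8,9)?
34 (handshake: sum of degrees = 2|E| = 2 x 17 = 34)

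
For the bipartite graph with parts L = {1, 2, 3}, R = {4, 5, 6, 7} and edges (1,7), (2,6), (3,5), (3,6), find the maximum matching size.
3 (matching: (1,7), (2,6), (3,5); upper bound min(|L|,|R|) = min(3,4) = 3)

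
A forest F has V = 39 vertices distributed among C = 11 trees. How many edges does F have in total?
28 (Each of the 11 component trees on V_i vertices has V_i - 1 edges; summing gives V - C = 39 - 11 = 28)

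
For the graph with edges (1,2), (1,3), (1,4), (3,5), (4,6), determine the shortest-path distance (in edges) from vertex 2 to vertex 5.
3 (path: 2 -> 1 -> 3 -> 5, 3 edges)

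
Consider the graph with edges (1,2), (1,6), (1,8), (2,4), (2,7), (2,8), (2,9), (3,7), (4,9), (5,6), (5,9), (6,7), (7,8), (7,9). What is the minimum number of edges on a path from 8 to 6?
2 (path: 8 -> 1 -> 6, 2 edges)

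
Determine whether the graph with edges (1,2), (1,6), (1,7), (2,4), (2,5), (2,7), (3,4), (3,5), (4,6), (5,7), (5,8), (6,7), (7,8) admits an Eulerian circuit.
No (4 vertices have odd degree: {1, 4, 6, 7}; Eulerian circuit requires 0)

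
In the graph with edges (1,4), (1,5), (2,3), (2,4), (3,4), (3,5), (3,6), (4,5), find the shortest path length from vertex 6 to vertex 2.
2 (path: 6 -> 3 -> 2, 2 edges)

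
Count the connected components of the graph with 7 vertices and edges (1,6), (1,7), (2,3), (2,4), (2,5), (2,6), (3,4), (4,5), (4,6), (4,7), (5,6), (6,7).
1 (components: {1, 2, 3, 4, 5, 6, 7})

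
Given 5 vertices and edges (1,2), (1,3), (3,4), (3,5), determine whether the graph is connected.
Yes (BFS from 1 visits [1, 2, 3, 4, 5] — all 5 vertices reached)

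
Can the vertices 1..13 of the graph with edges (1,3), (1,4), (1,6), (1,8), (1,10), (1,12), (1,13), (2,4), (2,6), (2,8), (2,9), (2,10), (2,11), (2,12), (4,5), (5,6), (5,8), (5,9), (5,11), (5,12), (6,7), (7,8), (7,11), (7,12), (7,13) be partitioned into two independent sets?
Yes. Partition: {1, 2, 5, 7}, {3, 4, 6, 8, 9, 10, 11, 12, 13}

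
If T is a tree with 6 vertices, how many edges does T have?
5 (A tree on V vertices has V - 1 edges, so 6 - 1 = 5)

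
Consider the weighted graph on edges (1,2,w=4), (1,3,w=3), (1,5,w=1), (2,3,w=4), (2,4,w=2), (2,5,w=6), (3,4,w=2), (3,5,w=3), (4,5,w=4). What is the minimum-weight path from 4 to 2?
2 (path: 4 -> 2; weights 2 = 2)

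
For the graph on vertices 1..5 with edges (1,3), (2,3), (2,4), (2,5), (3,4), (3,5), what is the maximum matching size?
2 (matching: (2,4), (3,5); upper bound floor(n/2) = floor(5/2) = 2)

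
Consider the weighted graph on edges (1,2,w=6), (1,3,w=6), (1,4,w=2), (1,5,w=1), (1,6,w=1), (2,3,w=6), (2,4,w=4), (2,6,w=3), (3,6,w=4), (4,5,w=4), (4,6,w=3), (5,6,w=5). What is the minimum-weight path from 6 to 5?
2 (path: 6 -> 1 -> 5; weights 1 + 1 = 2)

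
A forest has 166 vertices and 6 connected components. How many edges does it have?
160 (Each of the 6 component trees on V_i vertices has V_i - 1 edges; summing gives V - C = 166 - 6 = 160)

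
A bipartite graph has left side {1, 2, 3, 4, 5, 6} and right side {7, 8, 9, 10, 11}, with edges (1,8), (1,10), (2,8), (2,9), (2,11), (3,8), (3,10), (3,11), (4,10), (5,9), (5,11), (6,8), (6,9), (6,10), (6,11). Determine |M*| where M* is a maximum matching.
4 (matching: (1,10), (2,11), (3,8), (5,9); upper bound min(|L|,|R|) = min(6,5) = 5)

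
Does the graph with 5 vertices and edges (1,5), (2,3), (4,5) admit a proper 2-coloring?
Yes. Partition: {1, 2, 4}, {3, 5}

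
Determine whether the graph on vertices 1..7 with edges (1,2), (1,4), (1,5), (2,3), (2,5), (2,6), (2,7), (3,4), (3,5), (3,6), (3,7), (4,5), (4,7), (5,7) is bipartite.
No (odd cycle of length 3: 2 -> 1 -> 5 -> 2)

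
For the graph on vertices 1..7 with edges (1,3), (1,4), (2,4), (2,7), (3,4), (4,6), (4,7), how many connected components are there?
2 (components: {1, 2, 3, 4, 6, 7}, {5})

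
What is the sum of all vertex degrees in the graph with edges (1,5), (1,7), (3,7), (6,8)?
8 (handshake: sum of degrees = 2|E| = 2 x 4 = 8)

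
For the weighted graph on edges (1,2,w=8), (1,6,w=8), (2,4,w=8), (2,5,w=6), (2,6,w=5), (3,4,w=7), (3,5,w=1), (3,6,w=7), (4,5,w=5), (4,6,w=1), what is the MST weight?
20 (MST edges: (1,6,w=8), (2,6,w=5), (3,5,w=1), (4,5,w=5), (4,6,w=1); sum of weights 8 + 5 + 1 + 5 + 1 = 20)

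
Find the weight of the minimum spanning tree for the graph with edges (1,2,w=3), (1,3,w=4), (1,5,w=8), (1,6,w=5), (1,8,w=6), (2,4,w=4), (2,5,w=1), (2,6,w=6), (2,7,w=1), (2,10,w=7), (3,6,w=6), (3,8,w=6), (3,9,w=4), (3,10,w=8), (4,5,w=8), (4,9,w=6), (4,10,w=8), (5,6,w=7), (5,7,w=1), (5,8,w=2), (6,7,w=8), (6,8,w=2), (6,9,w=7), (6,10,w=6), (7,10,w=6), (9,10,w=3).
24 (MST edges: (1,2,w=3), (1,3,w=4), (2,4,w=4), (2,5,w=1), (2,7,w=1), (3,9,w=4), (5,8,w=2), (6,8,w=2), (9,10,w=3); sum of weights 3 + 4 + 4 + 1 + 1 + 4 + 2 + 2 + 3 = 24)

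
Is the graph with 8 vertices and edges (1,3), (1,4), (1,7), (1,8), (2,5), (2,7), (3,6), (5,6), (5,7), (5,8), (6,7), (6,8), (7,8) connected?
Yes (BFS from 1 visits [1, 3, 4, 7, 8, 6, 2, 5] — all 8 vertices reached)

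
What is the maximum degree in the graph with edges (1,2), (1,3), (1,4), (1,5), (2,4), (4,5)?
4 (attained at vertex 1)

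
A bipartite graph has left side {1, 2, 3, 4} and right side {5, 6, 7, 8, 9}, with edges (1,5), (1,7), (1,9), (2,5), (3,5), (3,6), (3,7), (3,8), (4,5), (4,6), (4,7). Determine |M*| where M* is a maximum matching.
4 (matching: (1,9), (2,5), (3,8), (4,7); upper bound min(|L|,|R|) = min(4,5) = 4)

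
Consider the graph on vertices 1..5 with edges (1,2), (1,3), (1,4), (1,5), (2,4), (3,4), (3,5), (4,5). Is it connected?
Yes (BFS from 1 visits [1, 2, 3, 4, 5] — all 5 vertices reached)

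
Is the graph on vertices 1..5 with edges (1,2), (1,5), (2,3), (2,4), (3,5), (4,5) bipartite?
Yes. Partition: {1, 3, 4}, {2, 5}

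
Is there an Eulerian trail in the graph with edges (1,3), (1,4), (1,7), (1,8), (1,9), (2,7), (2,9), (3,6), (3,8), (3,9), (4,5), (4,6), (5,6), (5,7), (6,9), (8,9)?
No (6 vertices have odd degree: {1, 4, 5, 7, 8, 9}; Eulerian path requires 0 or 2)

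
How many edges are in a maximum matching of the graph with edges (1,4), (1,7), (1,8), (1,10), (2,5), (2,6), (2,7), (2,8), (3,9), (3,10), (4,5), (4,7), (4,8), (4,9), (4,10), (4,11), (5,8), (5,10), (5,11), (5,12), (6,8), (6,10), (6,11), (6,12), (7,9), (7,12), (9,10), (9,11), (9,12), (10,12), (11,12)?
6 (matching: (1,8), (2,6), (3,10), (4,7), (5,11), (9,12); upper bound floor(n/2) = floor(12/2) = 6)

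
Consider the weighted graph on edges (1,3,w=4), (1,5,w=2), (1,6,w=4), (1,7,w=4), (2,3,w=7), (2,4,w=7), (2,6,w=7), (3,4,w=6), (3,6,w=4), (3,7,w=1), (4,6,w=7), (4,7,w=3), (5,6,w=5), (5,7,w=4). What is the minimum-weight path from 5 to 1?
2 (path: 5 -> 1; weights 2 = 2)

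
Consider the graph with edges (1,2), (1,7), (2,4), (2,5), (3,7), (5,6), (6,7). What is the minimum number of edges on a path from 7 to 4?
3 (path: 7 -> 1 -> 2 -> 4, 3 edges)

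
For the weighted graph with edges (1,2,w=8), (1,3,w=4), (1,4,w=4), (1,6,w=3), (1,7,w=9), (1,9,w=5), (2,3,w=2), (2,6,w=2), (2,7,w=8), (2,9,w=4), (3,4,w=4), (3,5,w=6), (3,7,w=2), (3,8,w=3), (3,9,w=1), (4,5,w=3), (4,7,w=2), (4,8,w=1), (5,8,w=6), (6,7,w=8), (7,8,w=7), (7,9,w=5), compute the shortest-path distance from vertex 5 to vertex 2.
8 (path: 5 -> 3 -> 2; weights 6 + 2 = 8)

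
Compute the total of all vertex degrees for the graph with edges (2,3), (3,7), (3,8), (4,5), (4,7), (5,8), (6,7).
14 (handshake: sum of degrees = 2|E| = 2 x 7 = 14)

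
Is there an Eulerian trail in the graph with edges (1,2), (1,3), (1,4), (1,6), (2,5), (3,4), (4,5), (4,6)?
Yes — and in fact it has an Eulerian circuit (the graph is connected and all 6 vertices have even degree)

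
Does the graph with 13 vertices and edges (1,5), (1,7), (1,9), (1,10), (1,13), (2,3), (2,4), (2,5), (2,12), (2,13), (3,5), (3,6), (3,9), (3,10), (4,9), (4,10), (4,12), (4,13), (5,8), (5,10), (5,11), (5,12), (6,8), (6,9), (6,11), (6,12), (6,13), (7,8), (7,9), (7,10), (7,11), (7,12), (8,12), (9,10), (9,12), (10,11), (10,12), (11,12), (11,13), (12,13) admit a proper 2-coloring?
No (odd cycle of length 3: 5 -> 1 -> 10 -> 5)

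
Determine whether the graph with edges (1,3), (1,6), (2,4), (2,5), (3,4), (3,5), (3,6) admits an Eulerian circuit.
Yes (the graph is connected and all 6 vertices have even degree)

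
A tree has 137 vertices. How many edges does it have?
136 (A tree on V vertices has V - 1 edges, so 137 - 1 = 136)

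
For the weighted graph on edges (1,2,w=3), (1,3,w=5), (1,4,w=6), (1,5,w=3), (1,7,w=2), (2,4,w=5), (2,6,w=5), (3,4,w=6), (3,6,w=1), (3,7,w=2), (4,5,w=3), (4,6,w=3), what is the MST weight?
14 (MST edges: (1,2,w=3), (1,5,w=3), (1,7,w=2), (3,6,w=1), (3,7,w=2), (4,6,w=3); sum of weights 3 + 3 + 2 + 1 + 2 + 3 = 14)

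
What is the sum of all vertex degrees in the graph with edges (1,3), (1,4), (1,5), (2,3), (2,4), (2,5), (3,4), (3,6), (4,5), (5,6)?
20 (handshake: sum of degrees = 2|E| = 2 x 10 = 20)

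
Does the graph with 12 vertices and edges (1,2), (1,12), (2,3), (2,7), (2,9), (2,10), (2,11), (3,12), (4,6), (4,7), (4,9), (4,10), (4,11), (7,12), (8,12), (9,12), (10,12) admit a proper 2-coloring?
Yes. Partition: {1, 3, 5, 6, 7, 8, 9, 10, 11}, {2, 4, 12}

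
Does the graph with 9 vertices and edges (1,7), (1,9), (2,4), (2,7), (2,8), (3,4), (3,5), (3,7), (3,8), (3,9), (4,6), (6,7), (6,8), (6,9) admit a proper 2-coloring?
Yes. Partition: {1, 2, 3, 6}, {4, 5, 7, 8, 9}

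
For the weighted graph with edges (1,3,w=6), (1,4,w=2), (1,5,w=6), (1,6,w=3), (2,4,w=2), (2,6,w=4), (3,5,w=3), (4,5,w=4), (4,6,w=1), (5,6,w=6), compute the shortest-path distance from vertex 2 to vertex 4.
2 (path: 2 -> 4; weights 2 = 2)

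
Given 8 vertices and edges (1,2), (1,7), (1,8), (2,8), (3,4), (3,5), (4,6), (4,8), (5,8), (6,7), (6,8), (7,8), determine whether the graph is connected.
Yes (BFS from 1 visits [1, 2, 7, 8, 6, 4, 5, 3] — all 8 vertices reached)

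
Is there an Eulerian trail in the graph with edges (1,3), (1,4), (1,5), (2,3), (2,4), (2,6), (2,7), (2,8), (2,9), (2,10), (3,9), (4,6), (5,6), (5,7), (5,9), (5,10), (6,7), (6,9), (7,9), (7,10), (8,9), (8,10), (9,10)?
No (10 vertices have odd degree: {1, 2, 3, 4, 5, 6, 7, 8, 9, 10}; Eulerian path requires 0 or 2)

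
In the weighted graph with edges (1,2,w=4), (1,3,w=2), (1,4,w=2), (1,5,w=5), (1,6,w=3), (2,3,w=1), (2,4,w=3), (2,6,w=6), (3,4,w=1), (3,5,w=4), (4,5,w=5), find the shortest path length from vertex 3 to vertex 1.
2 (path: 3 -> 1; weights 2 = 2)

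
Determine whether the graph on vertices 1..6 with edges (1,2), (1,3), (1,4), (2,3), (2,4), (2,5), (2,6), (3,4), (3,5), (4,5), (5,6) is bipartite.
No (odd cycle of length 3: 2 -> 1 -> 3 -> 2)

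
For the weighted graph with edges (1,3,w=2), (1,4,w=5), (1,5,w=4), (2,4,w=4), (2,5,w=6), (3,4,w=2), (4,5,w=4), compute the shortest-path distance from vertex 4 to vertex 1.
4 (path: 4 -> 3 -> 1; weights 2 + 2 = 4)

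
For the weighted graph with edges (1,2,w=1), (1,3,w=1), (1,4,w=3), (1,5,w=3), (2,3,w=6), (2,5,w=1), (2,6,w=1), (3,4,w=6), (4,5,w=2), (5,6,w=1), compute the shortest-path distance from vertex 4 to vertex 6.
3 (path: 4 -> 5 -> 6; weights 2 + 1 = 3)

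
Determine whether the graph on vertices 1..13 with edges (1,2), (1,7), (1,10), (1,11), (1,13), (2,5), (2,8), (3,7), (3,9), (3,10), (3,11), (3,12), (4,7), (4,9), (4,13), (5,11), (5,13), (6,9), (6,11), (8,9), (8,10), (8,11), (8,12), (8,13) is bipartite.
Yes. Partition: {1, 3, 4, 5, 6, 8}, {2, 7, 9, 10, 11, 12, 13}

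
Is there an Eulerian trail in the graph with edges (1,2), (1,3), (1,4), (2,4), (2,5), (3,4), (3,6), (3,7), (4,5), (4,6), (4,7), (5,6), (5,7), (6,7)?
Yes (the graph is connected and exactly 2 vertices have odd degree: {1, 2}; any Eulerian path must start and end at those)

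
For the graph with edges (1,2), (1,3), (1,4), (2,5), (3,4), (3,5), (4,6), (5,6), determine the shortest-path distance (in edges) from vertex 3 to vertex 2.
2 (path: 3 -> 5 -> 2, 2 edges)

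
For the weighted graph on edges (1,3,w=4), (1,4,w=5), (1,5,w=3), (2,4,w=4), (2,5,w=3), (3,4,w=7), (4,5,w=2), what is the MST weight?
12 (MST edges: (1,3,w=4), (1,5,w=3), (2,5,w=3), (4,5,w=2); sum of weights 4 + 3 + 3 + 2 = 12)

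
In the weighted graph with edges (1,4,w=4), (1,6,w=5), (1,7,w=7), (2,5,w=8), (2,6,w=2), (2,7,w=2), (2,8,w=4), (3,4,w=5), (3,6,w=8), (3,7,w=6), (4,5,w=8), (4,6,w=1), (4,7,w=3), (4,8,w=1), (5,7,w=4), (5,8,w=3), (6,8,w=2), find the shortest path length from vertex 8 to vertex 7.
4 (path: 8 -> 4 -> 7; weights 1 + 3 = 4)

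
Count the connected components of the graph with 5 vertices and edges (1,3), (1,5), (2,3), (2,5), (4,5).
1 (components: {1, 2, 3, 4, 5})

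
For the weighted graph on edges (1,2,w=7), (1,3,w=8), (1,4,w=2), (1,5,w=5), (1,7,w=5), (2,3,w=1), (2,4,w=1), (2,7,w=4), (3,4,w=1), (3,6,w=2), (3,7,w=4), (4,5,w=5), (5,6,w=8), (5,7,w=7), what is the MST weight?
15 (MST edges: (1,4,w=2), (1,5,w=5), (2,3,w=1), (2,4,w=1), (2,7,w=4), (3,6,w=2); sum of weights 2 + 5 + 1 + 1 + 4 + 2 = 15)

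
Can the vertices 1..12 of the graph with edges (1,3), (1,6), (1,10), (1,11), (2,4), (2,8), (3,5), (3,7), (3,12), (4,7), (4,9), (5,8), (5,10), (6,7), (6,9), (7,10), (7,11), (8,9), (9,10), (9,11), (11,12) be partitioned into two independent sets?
Yes. Partition: {1, 2, 5, 7, 9, 12}, {3, 4, 6, 8, 10, 11}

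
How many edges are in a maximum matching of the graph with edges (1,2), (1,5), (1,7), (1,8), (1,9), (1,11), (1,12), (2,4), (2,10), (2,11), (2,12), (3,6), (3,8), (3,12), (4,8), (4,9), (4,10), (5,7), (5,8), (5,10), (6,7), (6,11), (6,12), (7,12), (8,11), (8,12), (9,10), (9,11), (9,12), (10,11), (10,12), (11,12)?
6 (matching: (1,2), (3,8), (4,9), (5,10), (6,11), (7,12); upper bound floor(n/2) = floor(12/2) = 6)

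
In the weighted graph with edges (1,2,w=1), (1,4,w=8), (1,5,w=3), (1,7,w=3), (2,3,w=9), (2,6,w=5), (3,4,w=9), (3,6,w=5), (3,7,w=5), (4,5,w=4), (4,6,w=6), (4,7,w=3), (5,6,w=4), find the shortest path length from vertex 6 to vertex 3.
5 (path: 6 -> 3; weights 5 = 5)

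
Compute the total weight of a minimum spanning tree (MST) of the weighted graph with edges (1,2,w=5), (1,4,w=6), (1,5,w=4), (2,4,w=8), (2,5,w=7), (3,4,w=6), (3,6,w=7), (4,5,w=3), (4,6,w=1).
19 (MST edges: (1,2,w=5), (1,5,w=4), (3,4,w=6), (4,5,w=3), (4,6,w=1); sum of weights 5 + 4 + 6 + 3 + 1 = 19)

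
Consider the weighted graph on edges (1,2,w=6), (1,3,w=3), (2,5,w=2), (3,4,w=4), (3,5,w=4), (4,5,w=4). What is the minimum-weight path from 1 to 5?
7 (path: 1 -> 3 -> 5; weights 3 + 4 = 7)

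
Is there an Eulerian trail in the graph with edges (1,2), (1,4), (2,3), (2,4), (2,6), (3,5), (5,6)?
Yes — and in fact it has an Eulerian circuit (the graph is connected and all 6 vertices have even degree)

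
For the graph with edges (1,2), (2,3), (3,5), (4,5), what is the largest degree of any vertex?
2 (attained at vertices 2, 3, 5)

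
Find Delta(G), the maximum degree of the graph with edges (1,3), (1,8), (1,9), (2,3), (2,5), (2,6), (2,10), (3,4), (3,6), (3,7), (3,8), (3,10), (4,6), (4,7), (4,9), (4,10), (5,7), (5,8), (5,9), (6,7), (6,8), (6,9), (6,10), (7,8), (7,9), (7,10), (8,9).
7 (attained at vertices 3, 6, 7)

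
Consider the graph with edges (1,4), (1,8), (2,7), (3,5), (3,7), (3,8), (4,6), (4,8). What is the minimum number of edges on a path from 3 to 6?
3 (path: 3 -> 8 -> 4 -> 6, 3 edges)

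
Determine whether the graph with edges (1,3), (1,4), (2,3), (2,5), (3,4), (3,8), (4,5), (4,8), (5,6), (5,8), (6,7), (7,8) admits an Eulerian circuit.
Yes (the graph is connected and all 8 vertices have even degree)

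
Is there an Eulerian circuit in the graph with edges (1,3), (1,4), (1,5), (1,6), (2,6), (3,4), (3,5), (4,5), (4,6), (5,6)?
No (2 vertices have odd degree: {2, 3}; Eulerian circuit requires 0)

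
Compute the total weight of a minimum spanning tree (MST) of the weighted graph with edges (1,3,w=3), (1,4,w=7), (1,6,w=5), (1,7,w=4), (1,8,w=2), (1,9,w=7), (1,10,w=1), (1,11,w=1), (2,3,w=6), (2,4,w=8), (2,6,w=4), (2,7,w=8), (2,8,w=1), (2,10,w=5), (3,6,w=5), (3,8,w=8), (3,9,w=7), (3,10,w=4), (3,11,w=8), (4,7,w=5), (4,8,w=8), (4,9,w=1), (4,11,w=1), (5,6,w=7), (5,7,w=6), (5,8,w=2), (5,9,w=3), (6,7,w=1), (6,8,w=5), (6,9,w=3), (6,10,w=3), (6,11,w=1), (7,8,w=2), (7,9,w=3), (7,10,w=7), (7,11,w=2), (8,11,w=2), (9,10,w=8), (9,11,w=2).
14 (MST edges: (1,3,w=3), (1,8,w=2), (1,10,w=1), (1,11,w=1), (2,8,w=1), (4,9,w=1), (4,11,w=1), (5,8,w=2), (6,7,w=1), (6,11,w=1); sum of weights 3 + 2 + 1 + 1 + 1 + 1 + 1 + 2 + 1 + 1 = 14)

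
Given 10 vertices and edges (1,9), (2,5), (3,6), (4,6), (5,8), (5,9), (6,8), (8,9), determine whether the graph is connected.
No, it has 3 components: {1, 2, 3, 4, 5, 6, 8, 9}, {7}, {10}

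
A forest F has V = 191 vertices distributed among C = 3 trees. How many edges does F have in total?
188 (Each of the 3 component trees on V_i vertices has V_i - 1 edges; summing gives V - C = 191 - 3 = 188)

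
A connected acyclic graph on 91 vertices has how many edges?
90 (A tree on V vertices has V - 1 edges, so 91 - 1 = 90)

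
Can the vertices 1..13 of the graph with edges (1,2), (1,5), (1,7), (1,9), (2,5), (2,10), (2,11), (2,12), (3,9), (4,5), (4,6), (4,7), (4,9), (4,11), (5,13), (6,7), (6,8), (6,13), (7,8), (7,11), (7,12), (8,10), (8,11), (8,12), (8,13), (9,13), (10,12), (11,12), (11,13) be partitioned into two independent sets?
No (odd cycle of length 3: 5 -> 1 -> 2 -> 5)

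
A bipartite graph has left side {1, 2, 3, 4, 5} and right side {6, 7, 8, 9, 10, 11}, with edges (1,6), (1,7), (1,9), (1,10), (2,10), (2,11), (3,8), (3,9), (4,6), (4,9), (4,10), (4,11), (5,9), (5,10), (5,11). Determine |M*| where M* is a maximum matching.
5 (matching: (1,7), (2,11), (3,8), (4,9), (5,10); upper bound min(|L|,|R|) = min(5,6) = 5)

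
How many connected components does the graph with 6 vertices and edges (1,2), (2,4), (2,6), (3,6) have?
2 (components: {1, 2, 3, 4, 6}, {5})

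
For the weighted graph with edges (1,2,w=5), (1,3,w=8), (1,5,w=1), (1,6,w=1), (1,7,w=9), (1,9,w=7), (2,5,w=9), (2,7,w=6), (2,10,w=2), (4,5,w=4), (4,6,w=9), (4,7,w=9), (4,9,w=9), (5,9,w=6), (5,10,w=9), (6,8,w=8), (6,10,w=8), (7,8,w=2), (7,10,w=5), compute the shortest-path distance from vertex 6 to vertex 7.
10 (path: 6 -> 8 -> 7; weights 8 + 2 = 10)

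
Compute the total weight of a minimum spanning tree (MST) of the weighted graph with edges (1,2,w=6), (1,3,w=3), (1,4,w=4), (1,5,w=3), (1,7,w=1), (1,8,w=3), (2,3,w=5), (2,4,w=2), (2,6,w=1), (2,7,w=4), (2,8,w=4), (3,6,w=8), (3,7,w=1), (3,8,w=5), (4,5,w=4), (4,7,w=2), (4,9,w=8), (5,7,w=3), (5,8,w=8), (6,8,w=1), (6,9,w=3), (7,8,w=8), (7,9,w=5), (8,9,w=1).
12 (MST edges: (1,5,w=3), (1,7,w=1), (2,4,w=2), (2,6,w=1), (3,7,w=1), (4,7,w=2), (6,8,w=1), (8,9,w=1); sum of weights 3 + 1 + 2 + 1 + 1 + 2 + 1 + 1 = 12)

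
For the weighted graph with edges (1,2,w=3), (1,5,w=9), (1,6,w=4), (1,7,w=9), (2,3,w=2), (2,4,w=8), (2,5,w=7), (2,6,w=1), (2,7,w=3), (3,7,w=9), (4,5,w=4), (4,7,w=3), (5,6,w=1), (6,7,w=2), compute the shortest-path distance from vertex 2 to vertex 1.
3 (path: 2 -> 1; weights 3 = 3)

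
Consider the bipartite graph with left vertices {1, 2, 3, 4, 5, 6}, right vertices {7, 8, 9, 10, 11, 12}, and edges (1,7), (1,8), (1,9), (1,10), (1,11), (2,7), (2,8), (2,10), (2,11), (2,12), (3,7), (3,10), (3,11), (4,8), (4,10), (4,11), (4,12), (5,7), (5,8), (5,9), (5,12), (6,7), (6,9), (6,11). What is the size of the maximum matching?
6 (matching: (1,11), (2,12), (3,10), (4,8), (5,9), (6,7); upper bound min(|L|,|R|) = min(6,6) = 6)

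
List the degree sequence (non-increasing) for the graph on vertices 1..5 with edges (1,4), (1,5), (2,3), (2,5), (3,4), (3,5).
[3, 3, 2, 2, 2] (degrees: deg(1)=2, deg(2)=2, deg(3)=3, deg(4)=2, deg(5)=3)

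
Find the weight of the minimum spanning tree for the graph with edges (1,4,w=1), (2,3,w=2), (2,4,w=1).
4 (MST edges: (1,4,w=1), (2,3,w=2), (2,4,w=1); sum of weights 1 + 2 + 1 = 4)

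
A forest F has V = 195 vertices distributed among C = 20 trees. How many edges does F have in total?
175 (Each of the 20 component trees on V_i vertices has V_i - 1 edges; summing gives V - C = 195 - 20 = 175)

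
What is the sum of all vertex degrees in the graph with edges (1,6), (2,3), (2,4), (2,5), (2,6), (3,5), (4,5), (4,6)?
16 (handshake: sum of degrees = 2|E| = 2 x 8 = 16)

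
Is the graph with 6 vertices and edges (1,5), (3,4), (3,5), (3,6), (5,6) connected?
No, it has 2 components: {1, 3, 4, 5, 6}, {2}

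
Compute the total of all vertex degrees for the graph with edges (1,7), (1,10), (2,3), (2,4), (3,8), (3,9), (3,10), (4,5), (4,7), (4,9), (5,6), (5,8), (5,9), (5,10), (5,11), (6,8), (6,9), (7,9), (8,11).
38 (handshake: sum of degrees = 2|E| = 2 x 19 = 38)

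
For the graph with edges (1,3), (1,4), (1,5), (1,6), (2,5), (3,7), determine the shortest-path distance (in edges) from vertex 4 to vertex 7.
3 (path: 4 -> 1 -> 3 -> 7, 3 edges)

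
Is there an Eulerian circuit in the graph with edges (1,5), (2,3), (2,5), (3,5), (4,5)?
No (2 vertices have odd degree: {1, 4}; Eulerian circuit requires 0)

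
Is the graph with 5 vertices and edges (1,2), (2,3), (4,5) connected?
No, it has 2 components: {1, 2, 3}, {4, 5}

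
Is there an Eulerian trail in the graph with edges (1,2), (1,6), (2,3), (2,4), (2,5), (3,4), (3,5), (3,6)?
Yes — and in fact it has an Eulerian circuit (the graph is connected and all 6 vertices have even degree)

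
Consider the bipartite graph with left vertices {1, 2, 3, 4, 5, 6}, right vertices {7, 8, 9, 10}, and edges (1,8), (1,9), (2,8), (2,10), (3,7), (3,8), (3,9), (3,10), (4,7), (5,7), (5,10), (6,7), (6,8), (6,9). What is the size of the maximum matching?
4 (matching: (1,9), (2,10), (3,8), (4,7); upper bound min(|L|,|R|) = min(6,4) = 4)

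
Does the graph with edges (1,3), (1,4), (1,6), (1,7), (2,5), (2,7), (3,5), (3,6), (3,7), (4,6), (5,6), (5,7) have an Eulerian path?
Yes — and in fact it has an Eulerian circuit (the graph is connected and all 7 vertices have even degree)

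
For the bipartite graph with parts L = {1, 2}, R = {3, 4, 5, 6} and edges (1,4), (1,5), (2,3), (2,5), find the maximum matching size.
2 (matching: (1,4), (2,5); upper bound min(|L|,|R|) = min(2,4) = 2)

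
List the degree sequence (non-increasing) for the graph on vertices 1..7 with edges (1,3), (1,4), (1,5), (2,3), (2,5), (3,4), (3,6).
[4, 3, 2, 2, 2, 1, 0] (degrees: deg(1)=3, deg(2)=2, deg(3)=4, deg(4)=2, deg(5)=2, deg(6)=1, deg(7)=0)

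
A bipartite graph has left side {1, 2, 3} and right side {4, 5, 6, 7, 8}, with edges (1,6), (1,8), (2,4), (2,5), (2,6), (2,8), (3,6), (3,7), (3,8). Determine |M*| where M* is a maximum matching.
3 (matching: (1,8), (2,6), (3,7); upper bound min(|L|,|R|) = min(3,5) = 3)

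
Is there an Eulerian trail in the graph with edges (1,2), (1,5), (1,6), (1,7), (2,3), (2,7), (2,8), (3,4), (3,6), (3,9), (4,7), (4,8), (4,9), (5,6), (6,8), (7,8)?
Yes — and in fact it has an Eulerian circuit (the graph is connected and all 9 vertices have even degree)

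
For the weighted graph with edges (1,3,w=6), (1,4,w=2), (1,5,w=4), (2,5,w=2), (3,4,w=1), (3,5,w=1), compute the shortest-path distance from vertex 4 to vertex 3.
1 (path: 4 -> 3; weights 1 = 1)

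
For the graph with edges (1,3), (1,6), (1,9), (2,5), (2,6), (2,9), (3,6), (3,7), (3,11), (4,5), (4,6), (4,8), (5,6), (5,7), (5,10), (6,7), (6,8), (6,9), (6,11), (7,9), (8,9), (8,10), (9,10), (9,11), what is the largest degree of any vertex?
9 (attained at vertex 6)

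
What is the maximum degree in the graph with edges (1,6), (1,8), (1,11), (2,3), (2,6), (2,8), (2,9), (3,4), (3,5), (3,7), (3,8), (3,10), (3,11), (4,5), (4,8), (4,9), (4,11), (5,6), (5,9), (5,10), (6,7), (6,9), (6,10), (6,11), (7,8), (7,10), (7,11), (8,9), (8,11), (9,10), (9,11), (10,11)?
8 (attained at vertex 11)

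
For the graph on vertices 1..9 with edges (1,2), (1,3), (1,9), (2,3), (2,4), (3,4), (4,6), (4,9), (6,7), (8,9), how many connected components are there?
2 (components: {1, 2, 3, 4, 6, 7, 8, 9}, {5})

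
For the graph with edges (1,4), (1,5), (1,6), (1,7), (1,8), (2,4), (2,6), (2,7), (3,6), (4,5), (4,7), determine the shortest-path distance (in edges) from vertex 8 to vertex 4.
2 (path: 8 -> 1 -> 4, 2 edges)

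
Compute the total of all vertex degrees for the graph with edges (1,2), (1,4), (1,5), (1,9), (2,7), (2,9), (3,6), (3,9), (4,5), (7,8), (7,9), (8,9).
24 (handshake: sum of degrees = 2|E| = 2 x 12 = 24)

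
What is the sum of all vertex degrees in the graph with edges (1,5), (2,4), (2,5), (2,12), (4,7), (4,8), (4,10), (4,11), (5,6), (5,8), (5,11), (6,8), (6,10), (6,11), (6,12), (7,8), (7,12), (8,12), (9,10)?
38 (handshake: sum of degrees = 2|E| = 2 x 19 = 38)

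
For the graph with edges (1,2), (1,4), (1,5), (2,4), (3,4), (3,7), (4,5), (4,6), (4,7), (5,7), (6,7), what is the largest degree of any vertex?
6 (attained at vertex 4)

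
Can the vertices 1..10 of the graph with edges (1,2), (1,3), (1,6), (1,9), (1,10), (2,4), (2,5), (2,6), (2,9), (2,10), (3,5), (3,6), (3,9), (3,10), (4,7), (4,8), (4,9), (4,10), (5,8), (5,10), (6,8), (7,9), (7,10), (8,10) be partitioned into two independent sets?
No (odd cycle of length 3: 10 -> 1 -> 3 -> 10)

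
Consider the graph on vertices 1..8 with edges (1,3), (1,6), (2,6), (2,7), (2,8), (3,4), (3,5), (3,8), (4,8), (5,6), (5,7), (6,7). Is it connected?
Yes (BFS from 1 visits [1, 3, 6, 4, 5, 8, 2, 7] — all 8 vertices reached)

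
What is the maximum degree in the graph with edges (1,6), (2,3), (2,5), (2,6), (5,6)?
3 (attained at vertices 2, 6)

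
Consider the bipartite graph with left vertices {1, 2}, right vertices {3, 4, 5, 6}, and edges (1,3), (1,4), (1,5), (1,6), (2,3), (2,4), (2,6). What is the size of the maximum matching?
2 (matching: (1,5), (2,6); upper bound min(|L|,|R|) = min(2,4) = 2)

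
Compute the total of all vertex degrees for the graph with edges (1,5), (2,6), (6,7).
6 (handshake: sum of degrees = 2|E| = 2 x 3 = 6)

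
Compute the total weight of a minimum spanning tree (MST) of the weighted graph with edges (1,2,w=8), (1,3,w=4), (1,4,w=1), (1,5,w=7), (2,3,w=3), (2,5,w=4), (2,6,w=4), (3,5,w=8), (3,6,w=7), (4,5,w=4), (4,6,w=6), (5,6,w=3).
15 (MST edges: (1,3,w=4), (1,4,w=1), (2,3,w=3), (2,6,w=4), (5,6,w=3); sum of weights 4 + 1 + 3 + 4 + 3 = 15)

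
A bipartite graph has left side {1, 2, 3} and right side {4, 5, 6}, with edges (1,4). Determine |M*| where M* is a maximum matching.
1 (matching: (1,4); upper bound min(|L|,|R|) = min(3,3) = 3)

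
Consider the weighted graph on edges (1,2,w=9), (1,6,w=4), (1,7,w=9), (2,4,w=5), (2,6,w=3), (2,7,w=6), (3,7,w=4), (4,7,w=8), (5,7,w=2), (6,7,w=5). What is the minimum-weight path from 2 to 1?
7 (path: 2 -> 6 -> 1; weights 3 + 4 = 7)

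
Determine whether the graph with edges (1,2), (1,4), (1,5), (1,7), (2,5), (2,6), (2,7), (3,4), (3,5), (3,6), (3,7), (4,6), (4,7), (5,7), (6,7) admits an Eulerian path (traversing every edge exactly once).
Yes — and in fact it has an Eulerian circuit (the graph is connected and all 7 vertices have even degree)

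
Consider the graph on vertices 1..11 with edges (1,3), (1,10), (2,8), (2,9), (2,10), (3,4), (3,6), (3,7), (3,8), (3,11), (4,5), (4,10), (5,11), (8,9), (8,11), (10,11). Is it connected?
Yes (BFS from 1 visits [1, 3, 10, 4, 6, 7, 8, 11, 2, 5, 9] — all 11 vertices reached)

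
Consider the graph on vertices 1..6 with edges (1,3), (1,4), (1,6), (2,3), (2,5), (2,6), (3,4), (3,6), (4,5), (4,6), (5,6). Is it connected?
Yes (BFS from 1 visits [1, 3, 4, 6, 2, 5] — all 6 vertices reached)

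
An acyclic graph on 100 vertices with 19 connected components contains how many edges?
81 (Each of the 19 component trees on V_i vertices has V_i - 1 edges; summing gives V - C = 100 - 19 = 81)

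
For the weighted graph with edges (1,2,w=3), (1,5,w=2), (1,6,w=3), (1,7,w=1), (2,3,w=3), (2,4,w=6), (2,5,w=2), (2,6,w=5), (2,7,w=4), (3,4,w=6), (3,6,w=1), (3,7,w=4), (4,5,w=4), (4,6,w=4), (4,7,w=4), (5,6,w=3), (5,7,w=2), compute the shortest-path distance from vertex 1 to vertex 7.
1 (path: 1 -> 7; weights 1 = 1)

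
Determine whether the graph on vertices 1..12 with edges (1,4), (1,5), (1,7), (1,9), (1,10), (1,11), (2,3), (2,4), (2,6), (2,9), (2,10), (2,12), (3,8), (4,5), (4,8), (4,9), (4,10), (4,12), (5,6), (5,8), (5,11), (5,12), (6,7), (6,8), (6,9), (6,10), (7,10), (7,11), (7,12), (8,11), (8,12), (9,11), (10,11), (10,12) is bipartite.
No (odd cycle of length 3: 7 -> 1 -> 11 -> 7)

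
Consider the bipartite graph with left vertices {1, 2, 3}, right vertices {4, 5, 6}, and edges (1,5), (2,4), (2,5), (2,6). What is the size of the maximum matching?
2 (matching: (1,5), (2,6); upper bound min(|L|,|R|) = min(3,3) = 3)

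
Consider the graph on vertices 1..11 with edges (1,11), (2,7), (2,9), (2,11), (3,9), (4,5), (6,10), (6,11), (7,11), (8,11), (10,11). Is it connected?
No, it has 2 components: {1, 2, 3, 6, 7, 8, 9, 10, 11}, {4, 5}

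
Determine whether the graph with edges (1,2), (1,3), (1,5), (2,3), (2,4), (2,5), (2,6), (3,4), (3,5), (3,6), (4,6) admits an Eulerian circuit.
No (6 vertices have odd degree: {1, 2, 3, 4, 5, 6}; Eulerian circuit requires 0)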